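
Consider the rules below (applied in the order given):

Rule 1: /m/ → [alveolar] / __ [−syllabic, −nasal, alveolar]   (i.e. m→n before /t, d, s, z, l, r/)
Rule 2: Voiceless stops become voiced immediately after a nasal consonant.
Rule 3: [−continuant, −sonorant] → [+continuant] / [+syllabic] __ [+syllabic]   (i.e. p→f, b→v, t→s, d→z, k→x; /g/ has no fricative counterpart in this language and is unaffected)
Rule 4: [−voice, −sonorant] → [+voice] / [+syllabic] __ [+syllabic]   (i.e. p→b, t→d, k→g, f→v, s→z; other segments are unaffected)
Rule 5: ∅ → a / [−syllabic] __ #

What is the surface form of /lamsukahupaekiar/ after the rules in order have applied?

Rule 1 (nasal place assimilation): /m/ precedes the alveolar consonant /s/, so it assimilates in place to [n]. /lamsukahupaekiar/ → lansukahupaekiar.
Rule 2 (post-nasal voicing): no segment meets the environment; /lansukahupaekiar/ is unchanged.
Rule 3 (intervocalic spirantization): /k/ is a stop between vowels /u/ and /a/, so it spirantizes to the fricative [x]. /p/ is a stop between vowels /u/ and /a/, so it spirantizes to the fricative [f]. /k/ is a stop between vowels /e/ and /i/, so it spirantizes to the fricative [x]. /lansukahupaekiar/ → lansuxahufaexiar.
Rule 4 (intervocalic voicing): /f/ is a voiceless obstruent between vowels /u/ and /a/, so it voices to [v]. /lansuxahufaexiar/ → lansuxahuvaexiar.
Rule 5 (final a-epenthesis): the form ends in the consonant /r/, so [a] is inserted word-finally. /lansuxahuvaexiar/ → lansuxahuvaexiara.

lansuxahuvaexiara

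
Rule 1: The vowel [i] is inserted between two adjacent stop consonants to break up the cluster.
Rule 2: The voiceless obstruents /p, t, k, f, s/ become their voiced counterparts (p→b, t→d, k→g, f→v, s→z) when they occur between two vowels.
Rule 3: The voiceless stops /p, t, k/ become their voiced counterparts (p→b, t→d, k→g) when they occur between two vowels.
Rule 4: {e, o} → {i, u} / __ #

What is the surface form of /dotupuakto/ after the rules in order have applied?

dodubuagidu

Rule 1 (stop-cluster i-epenthesis): /k/ and /t/ form a stop–stop cluster, so [i] is inserted between them. /dotupuakto/ → dotupuakito.
Rule 2 (intervocalic voicing): /t/ is a voiceless obstruent between vowels /o/ and /u/, so it voices to [d]. /p/ is a voiceless obstruent between vowels /u/ and /u/, so it voices to [b]. /k/ is a voiceless obstruent between vowels /a/ and /i/, so it voices to [g]. /t/ is a voiceless obstruent between vowels /i/ and /o/, so it voices to [d]. /dotupuakito/ → dodubuagido.
Rule 3 (intervocalic voicing): no segment meets the environment; /dodubuagido/ is unchanged.
Rule 4 (final vowel raising): /o/ is a mid vowel in word-final position, so it raises to [u]. /dodubuagido/ → dodubuagidu.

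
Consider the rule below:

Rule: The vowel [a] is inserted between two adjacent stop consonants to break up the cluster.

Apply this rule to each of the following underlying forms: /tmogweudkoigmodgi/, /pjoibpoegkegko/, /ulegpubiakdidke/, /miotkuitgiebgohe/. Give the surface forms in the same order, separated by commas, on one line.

tmogweudakoigmodagi, pjoibapoegakegako, ulegapubiakadidake, miotakuitagiebagohe

/tmogweudkoigmodgi/: /d/ and /k/ form a stop–stop cluster, so [a] is inserted between them. /d/ and /g/ form a stop–stop cluster, so [a] is inserted between them. → [tmogweudakoigmodagi].
/pjoibpoegkegko/: /b/ and /p/ form a stop–stop cluster, so [a] is inserted between them. /g/ and /k/ form a stop–stop cluster, so [a] is inserted between them. /g/ and /k/ form a stop–stop cluster, so [a] is inserted between them. → [pjoibapoegakegako].
/ulegpubiakdidke/: /g/ and /p/ form a stop–stop cluster, so [a] is inserted between them. /k/ and /d/ form a stop–stop cluster, so [a] is inserted between them. /d/ and /k/ form a stop–stop cluster, so [a] is inserted between them. → [ulegapubiakadidake].
/miotkuitgiebgohe/: /t/ and /k/ form a stop–stop cluster, so [a] is inserted between them. /t/ and /g/ form a stop–stop cluster, so [a] is inserted between them. /b/ and /g/ form a stop–stop cluster, so [a] is inserted between them. → [miotakuitagiebagohe].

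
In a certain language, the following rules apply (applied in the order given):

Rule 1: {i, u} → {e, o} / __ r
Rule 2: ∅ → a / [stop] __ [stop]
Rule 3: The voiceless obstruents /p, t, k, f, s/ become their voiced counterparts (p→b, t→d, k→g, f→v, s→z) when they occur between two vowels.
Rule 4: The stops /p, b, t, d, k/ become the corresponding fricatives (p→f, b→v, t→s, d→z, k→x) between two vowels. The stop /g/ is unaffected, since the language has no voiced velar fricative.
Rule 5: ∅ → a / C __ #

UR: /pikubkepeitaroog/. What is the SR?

Rule 1 (pre-rhotic lowering): no segment meets the environment; /pikubkepeitaroog/ is unchanged.
Rule 2 (stop-cluster a-epenthesis): /b/ and /k/ form a stop–stop cluster, so [a] is inserted between them. /pikubkepeitaroog/ → pikubakepeitaroog.
Rule 3 (intervocalic voicing): /k/ is a voiceless obstruent between vowels /i/ and /u/, so it voices to [g]. /k/ is a voiceless obstruent between vowels /a/ and /e/, so it voices to [g]. /p/ is a voiceless obstruent between vowels /e/ and /e/, so it voices to [b]. /t/ is a voiceless obstruent between vowels /i/ and /a/, so it voices to [d]. /pikubakepeitaroog/ → pigubagebeidaroog.
Rule 4 (intervocalic spirantization): /b/ is a stop between vowels /u/ and /a/, so it spirantizes to the fricative [v]. /b/ is a stop between vowels /e/ and /e/, so it spirantizes to the fricative [v]. /d/ is a stop between vowels /i/ and /a/, so it spirantizes to the fricative [z]. /pigubagebeidaroog/ → piguvageveizaroog.
Rule 5 (final a-epenthesis): the form ends in the consonant /g/, so [a] is inserted word-finally. /piguvageveizaroog/ → piguvageveizarooga.

piguvageveizarooga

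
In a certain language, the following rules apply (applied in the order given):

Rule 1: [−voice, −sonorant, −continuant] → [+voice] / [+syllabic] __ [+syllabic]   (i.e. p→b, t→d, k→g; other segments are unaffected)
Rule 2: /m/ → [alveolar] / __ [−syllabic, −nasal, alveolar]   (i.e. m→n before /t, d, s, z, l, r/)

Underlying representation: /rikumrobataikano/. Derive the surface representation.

Rule 1 (intervocalic voicing): /k/ is a voiceless stop between vowels /i/ and /u/, so it voices to [g]. /t/ is a voiceless stop between vowels /a/ and /a/, so it voices to [d]. /k/ is a voiceless stop between vowels /i/ and /a/, so it voices to [g]. /rikumrobataikano/ → rigumrobadaigano.
Rule 2 (nasal place assimilation): /m/ precedes the alveolar consonant /r/, so it assimilates in place to [n]. /rigumrobadaigano/ → rigunrobadaigano.

rigunrobadaigano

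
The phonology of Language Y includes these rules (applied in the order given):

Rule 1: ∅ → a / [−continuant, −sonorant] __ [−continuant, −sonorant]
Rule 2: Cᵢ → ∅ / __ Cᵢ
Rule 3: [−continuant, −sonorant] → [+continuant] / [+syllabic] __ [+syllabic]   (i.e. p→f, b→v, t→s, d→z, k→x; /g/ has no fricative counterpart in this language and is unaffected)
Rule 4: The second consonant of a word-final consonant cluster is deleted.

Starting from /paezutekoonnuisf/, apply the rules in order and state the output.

paezusexoonuis

Rule 1 (stop-cluster a-epenthesis): no segment meets the environment; /paezutekoonnuisf/ is unchanged.
Rule 2 (degemination): /nn/ is a geminate; the first /n/ deletes. /paezutekoonnuisf/ → paezutekoonuisf.
Rule 3 (intervocalic spirantization): /t/ is a stop between vowels /u/ and /e/, so it spirantizes to the fricative [s]. /k/ is a stop between vowels /e/ and /o/, so it spirantizes to the fricative [x]. /paezutekoonuisf/ → paezusexoonuisf.
Rule 4 (final cluster simplification): /f/ is the second consonant of a word-final cluster /sf/, so it deletes. /paezusexoonuisf/ → paezusexoonuis.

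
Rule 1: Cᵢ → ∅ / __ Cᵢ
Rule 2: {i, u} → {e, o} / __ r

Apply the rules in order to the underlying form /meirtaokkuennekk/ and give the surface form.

meertaokuenek

Rule 1 (degemination): /kk/ is a geminate; the first /k/ deletes. /nn/ is a geminate; the first /n/ deletes. /kk/ is a geminate; the first /k/ deletes. /meirtaokkuennekk/ → meirtaokuenek.
Rule 2 (pre-rhotic lowering): /i/ is a high vowel immediately before /r/, so it lowers to [e]. /meirtaokuenek/ → meertaokuenek.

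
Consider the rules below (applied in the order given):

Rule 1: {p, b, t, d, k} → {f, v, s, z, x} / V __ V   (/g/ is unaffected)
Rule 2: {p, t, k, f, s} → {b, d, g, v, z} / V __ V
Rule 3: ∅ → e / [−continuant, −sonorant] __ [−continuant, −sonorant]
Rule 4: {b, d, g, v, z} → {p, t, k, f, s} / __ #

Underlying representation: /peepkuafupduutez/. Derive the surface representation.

peepekuavupeduuzes

Rule 1 (intervocalic spirantization): /t/ is a stop between vowels /u/ and /e/, so it spirantizes to the fricative [s]. /peepkuafupduutez/ → peepkuafupduusez.
Rule 2 (intervocalic voicing): /f/ is a voiceless obstruent between vowels /a/ and /u/, so it voices to [v]. /s/ is a voiceless obstruent between vowels /u/ and /e/, so it voices to [z]. /peepkuafupduusez/ → peepkuavupduuzez.
Rule 3 (stop-cluster e-epenthesis): /p/ and /k/ form a stop–stop cluster, so [e] is inserted between them. /p/ and /d/ form a stop–stop cluster, so [e] is inserted between them. /peepkuavupduuzez/ → peepekuavupeduuzez.
Rule 4 (final devoicing): /z/ is a voiced obstruent in word-final position, so it devoices to [s]. /peepekuavupeduuzez/ → peepekuavupeduuzes.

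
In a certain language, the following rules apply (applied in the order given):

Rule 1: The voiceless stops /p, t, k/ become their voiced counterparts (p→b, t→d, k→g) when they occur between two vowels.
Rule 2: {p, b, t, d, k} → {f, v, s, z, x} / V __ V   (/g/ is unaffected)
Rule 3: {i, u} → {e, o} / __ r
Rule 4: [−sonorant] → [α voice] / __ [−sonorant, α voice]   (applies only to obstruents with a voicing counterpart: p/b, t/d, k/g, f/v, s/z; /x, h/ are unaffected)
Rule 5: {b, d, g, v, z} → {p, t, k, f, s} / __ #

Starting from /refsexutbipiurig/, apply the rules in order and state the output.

Rule 1 (intervocalic voicing): /p/ is a voiceless stop between vowels /i/ and /i/, so it voices to [b]. /refsexutbipiurig/ → refsexutbibiurig.
Rule 2 (intervocalic spirantization): /b/ is a stop between vowels /i/ and /i/, so it spirantizes to the fricative [v]. /refsexutbibiurig/ → refsexutbiviurig.
Rule 3 (pre-rhotic lowering): /u/ is a high vowel immediately before /r/, so it lowers to [o]. /refsexutbiviurig/ → refsexutbiviorig.
Rule 4 (regressive voicing assimilation): /t/ precedes the voiced obstruent /b/, so it voices to [d] by assimilation. /refsexutbiviorig/ → refsexudbiviorig.
Rule 5 (final devoicing): /g/ is a voiced obstruent in word-final position, so it devoices to [k]. /refsexudbiviorig/ → refsexudbiviorik.

refsexudbiviorik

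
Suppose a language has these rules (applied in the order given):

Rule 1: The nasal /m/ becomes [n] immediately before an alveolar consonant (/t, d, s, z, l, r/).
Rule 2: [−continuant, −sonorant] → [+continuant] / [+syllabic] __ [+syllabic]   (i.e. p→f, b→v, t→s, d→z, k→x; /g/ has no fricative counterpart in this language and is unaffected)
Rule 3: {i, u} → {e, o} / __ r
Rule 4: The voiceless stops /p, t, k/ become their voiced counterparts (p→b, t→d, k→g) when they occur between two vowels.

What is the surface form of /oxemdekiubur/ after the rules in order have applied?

Rule 1 (nasal place assimilation): /m/ precedes the alveolar consonant /d/, so it assimilates in place to [n]. /oxemdekiubur/ → oxendekiubur.
Rule 2 (intervocalic spirantization): /k/ is a stop between vowels /e/ and /i/, so it spirantizes to the fricative [x]. /b/ is a stop between vowels /u/ and /u/, so it spirantizes to the fricative [v]. /oxendekiubur/ → oxendexiuvur.
Rule 3 (pre-rhotic lowering): /u/ is a high vowel immediately before /r/, so it lowers to [o]. /oxendexiuvur/ → oxendexiuvor.
Rule 4 (intervocalic voicing): no segment meets the environment; /oxendexiuvor/ is unchanged.

oxendexiuvor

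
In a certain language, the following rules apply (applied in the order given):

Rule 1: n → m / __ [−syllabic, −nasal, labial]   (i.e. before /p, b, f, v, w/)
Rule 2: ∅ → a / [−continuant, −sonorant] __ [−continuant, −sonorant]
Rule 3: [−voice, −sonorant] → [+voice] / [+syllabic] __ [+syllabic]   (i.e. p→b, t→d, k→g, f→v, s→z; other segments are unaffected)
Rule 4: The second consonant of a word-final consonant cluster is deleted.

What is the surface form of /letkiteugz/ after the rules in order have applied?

Rule 1 (nasal place assimilation): no segment meets the environment; /letkiteugz/ is unchanged.
Rule 2 (stop-cluster a-epenthesis): /t/ and /k/ form a stop–stop cluster, so [a] is inserted between them. /letkiteugz/ → letakiteugz.
Rule 3 (intervocalic voicing): /t/ is a voiceless obstruent between vowels /e/ and /a/, so it voices to [d]. /k/ is a voiceless obstruent between vowels /a/ and /i/, so it voices to [g]. /t/ is a voiceless obstruent between vowels /i/ and /e/, so it voices to [d]. /letakiteugz/ → ledagideugz.
Rule 4 (final cluster simplification): /z/ is the second consonant of a word-final cluster /gz/, so it deletes. /ledagideugz/ → ledagideug.

ledagideug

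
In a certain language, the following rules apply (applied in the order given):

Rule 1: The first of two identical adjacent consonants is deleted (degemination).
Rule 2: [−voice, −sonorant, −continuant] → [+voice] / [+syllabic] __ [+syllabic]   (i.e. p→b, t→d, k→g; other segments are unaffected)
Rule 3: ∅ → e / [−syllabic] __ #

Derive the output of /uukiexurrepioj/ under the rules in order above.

uugiexurebioje

Rule 1 (degemination): /rr/ is a geminate; the first /r/ deletes. /uukiexurrepioj/ → uukiexurepioj.
Rule 2 (intervocalic voicing): /k/ is a voiceless stop between vowels /u/ and /i/, so it voices to [g]. /p/ is a voiceless stop between vowels /e/ and /i/, so it voices to [b]. /uukiexurepioj/ → uugiexurebioj.
Rule 3 (final e-epenthesis): the form ends in the consonant /j/, so [e] is inserted word-finally. /uugiexurebioj/ → uugiexurebioje.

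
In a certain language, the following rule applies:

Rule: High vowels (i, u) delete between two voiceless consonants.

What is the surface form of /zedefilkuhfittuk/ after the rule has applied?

/u/ is a high vowel flanked by voiceless consonants /k/ and /h/, so it deletes.
/i/ is a high vowel flanked by voiceless consonants /f/ and /t/, so it deletes.
/u/ is a high vowel flanked by voiceless consonants /t/ and /k/, so it deletes.
Surface form: [zedefilkhfttk].

zedefilkhfttk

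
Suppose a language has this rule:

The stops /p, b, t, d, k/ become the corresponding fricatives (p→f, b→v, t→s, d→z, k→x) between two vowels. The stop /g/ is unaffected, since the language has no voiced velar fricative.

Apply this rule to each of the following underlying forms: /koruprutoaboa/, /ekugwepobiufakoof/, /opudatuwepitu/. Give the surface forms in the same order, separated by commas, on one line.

koruprusoavoa, exugwefoviufaxoof, ofuzasuwefisu

/koruprutoaboa/: /t/ is a stop between vowels /u/ and /o/, so it spirantizes to the fricative [s]. /b/ is a stop between vowels /a/ and /o/, so it spirantizes to the fricative [v]. → [koruprusoavoa].
/ekugwepobiufakoof/: /k/ is a stop between vowels /e/ and /u/, so it spirantizes to the fricative [x]. /p/ is a stop between vowels /e/ and /o/, so it spirantizes to the fricative [f]. /b/ is a stop between vowels /o/ and /i/, so it spirantizes to the fricative [v]. /k/ is a stop between vowels /a/ and /o/, so it spirantizes to the fricative [x]. → [exugwefoviufaxoof].
/opudatuwepitu/: /p/ is a stop between vowels /o/ and /u/, so it spirantizes to the fricative [f]. /d/ is a stop between vowels /u/ and /a/, so it spirantizes to the fricative [z]. /t/ is a stop between vowels /a/ and /u/, so it spirantizes to the fricative [s]. /p/ is a stop between vowels /e/ and /i/, so it spirantizes to the fricative [f]. /t/ is a stop between vowels /i/ and /u/, so it spirantizes to the fricative [s]. → [ofuzasuwefisu].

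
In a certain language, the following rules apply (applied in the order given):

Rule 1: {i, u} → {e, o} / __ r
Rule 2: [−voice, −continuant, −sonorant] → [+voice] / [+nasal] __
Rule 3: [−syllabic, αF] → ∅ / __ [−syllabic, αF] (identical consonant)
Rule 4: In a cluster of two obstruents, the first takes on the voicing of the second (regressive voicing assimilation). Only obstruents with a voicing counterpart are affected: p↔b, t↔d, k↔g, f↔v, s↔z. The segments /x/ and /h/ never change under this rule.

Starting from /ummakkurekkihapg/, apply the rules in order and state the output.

Rule 1 (pre-rhotic lowering): /u/ is a high vowel immediately before /r/, so it lowers to [o]. /ummakkurekkihapg/ → ummakkorekkihapg.
Rule 2 (post-nasal voicing): no segment meets the environment; /ummakkorekkihapg/ is unchanged.
Rule 3 (degemination): /mm/ is a geminate; the first /m/ deletes. /kk/ is a geminate; the first /k/ deletes. /kk/ is a geminate; the first /k/ deletes. /ummakkorekkihapg/ → umakorekihapg.
Rule 4 (regressive voicing assimilation): /p/ precedes the voiced obstruent /g/, so it voices to [b] by assimilation. /umakorekihapg/ → umakorekihabg.

umakorekihabg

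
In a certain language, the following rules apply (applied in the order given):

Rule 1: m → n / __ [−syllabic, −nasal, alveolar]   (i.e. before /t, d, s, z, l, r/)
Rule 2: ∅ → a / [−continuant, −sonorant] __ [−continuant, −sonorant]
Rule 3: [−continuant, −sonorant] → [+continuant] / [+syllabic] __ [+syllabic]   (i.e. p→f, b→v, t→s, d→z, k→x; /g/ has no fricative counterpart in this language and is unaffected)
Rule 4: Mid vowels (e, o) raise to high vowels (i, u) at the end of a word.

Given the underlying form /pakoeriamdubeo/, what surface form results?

Rule 1 (nasal place assimilation): /m/ precedes the alveolar consonant /d/, so it assimilates in place to [n]. /pakoeriamdubeo/ → pakoeriandubeo.
Rule 2 (stop-cluster a-epenthesis): no segment meets the environment; /pakoeriandubeo/ is unchanged.
Rule 3 (intervocalic spirantization): /k/ is a stop between vowels /a/ and /o/, so it spirantizes to the fricative [x]. /b/ is a stop between vowels /u/ and /e/, so it spirantizes to the fricative [v]. /pakoeriandubeo/ → paxoerianduveo.
Rule 4 (final vowel raising): /o/ is a mid vowel in word-final position, so it raises to [u]. /paxoerianduveo/ → paxoerianduveu.

paxoerianduveu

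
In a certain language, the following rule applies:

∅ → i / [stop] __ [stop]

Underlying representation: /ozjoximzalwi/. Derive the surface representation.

No segment of /ozjoximzalwi/ meets the structural description of the rule, so the form surfaces unchanged.

ozjoximzalwi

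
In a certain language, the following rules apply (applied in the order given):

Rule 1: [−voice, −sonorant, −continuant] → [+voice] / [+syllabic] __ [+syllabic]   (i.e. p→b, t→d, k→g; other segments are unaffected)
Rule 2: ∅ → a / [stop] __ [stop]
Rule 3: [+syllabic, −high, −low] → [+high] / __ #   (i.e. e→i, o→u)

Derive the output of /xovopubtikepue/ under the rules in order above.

Rule 1 (intervocalic voicing): /p/ is a voiceless stop between vowels /o/ and /u/, so it voices to [b]. /k/ is a voiceless stop between vowels /i/ and /e/, so it voices to [g]. /p/ is a voiceless stop between vowels /e/ and /u/, so it voices to [b]. /xovopubtikepue/ → xovobubtigebue.
Rule 2 (stop-cluster a-epenthesis): /b/ and /t/ form a stop–stop cluster, so [a] is inserted between them. /xovobubtigebue/ → xovobubatigebue.
Rule 3 (final vowel raising): /e/ is a mid vowel in word-final position, so it raises to [i]. /xovobubatigebue/ → xovobubatigebui.

xovobubatigebui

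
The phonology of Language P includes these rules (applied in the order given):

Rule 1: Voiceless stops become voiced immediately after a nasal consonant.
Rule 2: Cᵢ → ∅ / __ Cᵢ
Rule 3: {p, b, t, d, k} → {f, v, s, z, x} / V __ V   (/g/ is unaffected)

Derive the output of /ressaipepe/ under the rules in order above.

resaifefe

Rule 1 (post-nasal voicing): no segment meets the environment; /ressaipepe/ is unchanged.
Rule 2 (degemination): /ss/ is a geminate; the first /s/ deletes. /ressaipepe/ → resaipepe.
Rule 3 (intervocalic spirantization): /p/ is a stop between vowels /i/ and /e/, so it spirantizes to the fricative [f]. /p/ is a stop between vowels /e/ and /e/, so it spirantizes to the fricative [f]. /resaipepe/ → resaifefe.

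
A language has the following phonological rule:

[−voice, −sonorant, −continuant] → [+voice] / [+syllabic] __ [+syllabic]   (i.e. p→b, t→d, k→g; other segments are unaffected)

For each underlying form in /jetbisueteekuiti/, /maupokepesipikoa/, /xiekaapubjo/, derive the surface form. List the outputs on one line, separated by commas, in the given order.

jetbisuedeeguidi, maubogebesibigoa, xiegaabubjo

/jetbisueteekuiti/: /t/ is a voiceless stop between vowels /e/ and /e/, so it voices to [d]. /k/ is a voiceless stop between vowels /e/ and /u/, so it voices to [g]. /t/ is a voiceless stop between vowels /i/ and /i/, so it voices to [d]. → [jetbisuedeeguidi].
/maupokepesipikoa/: /p/ is a voiceless stop between vowels /u/ and /o/, so it voices to [b]. /k/ is a voiceless stop between vowels /o/ and /e/, so it voices to [g]. /p/ is a voiceless stop between vowels /e/ and /e/, so it voices to [b]. /p/ is a voiceless stop between vowels /i/ and /i/, so it voices to [b]. /k/ is a voiceless stop between vowels /i/ and /o/, so it voices to [g]. → [maubogebesibigoa].
/xiekaapubjo/: /k/ is a voiceless stop between vowels /e/ and /a/, so it voices to [g]. /p/ is a voiceless stop between vowels /a/ and /u/, so it voices to [b]. → [xiegaabubjo].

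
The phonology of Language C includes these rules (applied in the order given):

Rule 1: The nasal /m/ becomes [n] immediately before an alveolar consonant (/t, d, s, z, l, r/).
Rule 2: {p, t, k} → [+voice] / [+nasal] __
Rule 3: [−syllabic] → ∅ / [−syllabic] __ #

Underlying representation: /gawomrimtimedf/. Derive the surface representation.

Rule 1 (nasal place assimilation): /m/ precedes the alveolar consonant /r/, so it assimilates in place to [n]. /m/ precedes the alveolar consonant /t/, so it assimilates in place to [n]. /gawomrimtimedf/ → gawonrintimedf.
Rule 2 (post-nasal voicing): /t/ is a voiceless stop immediately after the nasal /n/, so it voices to [d]. /gawonrintimedf/ → gawonrindimedf.
Rule 3 (final cluster simplification): /f/ is the second consonant of a word-final cluster /df/, so it deletes. /gawonrindimedf/ → gawonrindimed.

gawonrindimed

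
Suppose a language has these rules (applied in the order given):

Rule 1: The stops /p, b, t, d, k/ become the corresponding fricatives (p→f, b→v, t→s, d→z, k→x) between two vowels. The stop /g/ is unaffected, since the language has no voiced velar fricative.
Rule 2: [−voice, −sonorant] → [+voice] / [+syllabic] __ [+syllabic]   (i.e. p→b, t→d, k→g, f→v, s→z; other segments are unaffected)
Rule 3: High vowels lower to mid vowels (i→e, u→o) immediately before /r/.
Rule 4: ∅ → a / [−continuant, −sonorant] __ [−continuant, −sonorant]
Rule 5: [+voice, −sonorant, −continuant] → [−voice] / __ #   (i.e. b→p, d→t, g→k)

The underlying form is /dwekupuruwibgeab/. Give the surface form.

Rule 1 (intervocalic spirantization): /k/ is a stop between vowels /e/ and /u/, so it spirantizes to the fricative [x]. /p/ is a stop between vowels /u/ and /u/, so it spirantizes to the fricative [f]. /dwekupuruwibgeab/ → dwexufuruwibgeab.
Rule 2 (intervocalic voicing): /f/ is a voiceless obstruent between vowels /u/ and /u/, so it voices to [v]. /dwexufuruwibgeab/ → dwexuvuruwibgeab.
Rule 3 (pre-rhotic lowering): /u/ is a high vowel immediately before /r/, so it lowers to [o]. /dwexuvuruwibgeab/ → dwexuvoruwibgeab.
Rule 4 (stop-cluster a-epenthesis): /b/ and /g/ form a stop–stop cluster, so [a] is inserted between them. /dwexuvoruwibgeab/ → dwexuvoruwibageab.
Rule 5 (final devoicing): /b/ is a voiced stop in word-final position, so it devoices to [p]. /dwexuvoruwibageab/ → dwexuvoruwibageap.

dwexuvoruwibageap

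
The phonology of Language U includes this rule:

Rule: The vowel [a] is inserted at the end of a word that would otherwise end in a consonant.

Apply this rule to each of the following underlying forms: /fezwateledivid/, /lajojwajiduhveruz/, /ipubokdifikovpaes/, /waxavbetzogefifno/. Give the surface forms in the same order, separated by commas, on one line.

fezwateledivida, lajojwajiduhveruza, ipubokdifikovpaesa, waxavbetzogefifno

/fezwateledivid/: the form ends in the consonant /d/, so [a] is inserted word-finally. → [fezwateledivida].
/lajojwajiduhveruz/: the form ends in the consonant /z/, so [a] is inserted word-finally. → [lajojwajiduhveruza].
/ipubokdifikovpaes/: the form ends in the consonant /s/, so [a] is inserted word-finally. → [ipubokdifikovpaesa].
/waxavbetzogefifno/: the rule's environment is not met; surfaces unchanged as [waxavbetzogefifno].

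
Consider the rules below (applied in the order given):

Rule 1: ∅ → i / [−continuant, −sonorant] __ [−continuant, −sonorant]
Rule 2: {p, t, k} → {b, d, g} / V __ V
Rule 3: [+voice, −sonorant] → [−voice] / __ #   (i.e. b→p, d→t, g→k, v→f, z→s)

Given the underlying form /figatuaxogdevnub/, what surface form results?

figaduaxogidevnup

Rule 1 (stop-cluster i-epenthesis): /g/ and /d/ form a stop–stop cluster, so [i] is inserted between them. /figatuaxogdevnub/ → figatuaxogidevnub.
Rule 2 (intervocalic voicing): /t/ is a voiceless stop between vowels /a/ and /u/, so it voices to [d]. /figatuaxogidevnub/ → figaduaxogidevnub.
Rule 3 (final devoicing): /b/ is a voiced obstruent in word-final position, so it devoices to [p]. /figaduaxogidevnub/ → figaduaxogidevnup.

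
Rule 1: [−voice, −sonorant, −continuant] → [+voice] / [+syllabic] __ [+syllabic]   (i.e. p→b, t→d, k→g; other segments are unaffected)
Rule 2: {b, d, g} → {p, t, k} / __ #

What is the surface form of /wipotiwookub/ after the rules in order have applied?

wibodiwoogup

Rule 1 (intervocalic voicing): /p/ is a voiceless stop between vowels /i/ and /o/, so it voices to [b]. /t/ is a voiceless stop between vowels /o/ and /i/, so it voices to [d]. /k/ is a voiceless stop between vowels /o/ and /u/, so it voices to [g]. /wipotiwookub/ → wibodiwoogub.
Rule 2 (final devoicing): /b/ is a voiced stop in word-final position, so it devoices to [p]. /wibodiwoogub/ → wibodiwoogup.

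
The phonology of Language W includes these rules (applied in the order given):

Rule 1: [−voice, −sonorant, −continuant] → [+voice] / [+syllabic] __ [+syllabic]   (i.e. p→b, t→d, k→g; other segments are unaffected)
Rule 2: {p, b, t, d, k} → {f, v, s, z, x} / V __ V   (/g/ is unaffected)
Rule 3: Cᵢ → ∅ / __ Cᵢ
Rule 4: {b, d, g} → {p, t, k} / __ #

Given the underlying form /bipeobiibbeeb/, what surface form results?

biveoviibeep

Rule 1 (intervocalic voicing): /p/ is a voiceless stop between vowels /i/ and /e/, so it voices to [b]. /bipeobiibbeeb/ → bibeobiibbeeb.
Rule 2 (intervocalic spirantization): /b/ is a stop between vowels /i/ and /e/, so it spirantizes to the fricative [v]. /b/ is a stop between vowels /o/ and /i/, so it spirantizes to the fricative [v]. /bibeobiibbeeb/ → biveoviibbeeb.
Rule 3 (degemination): /bb/ is a geminate; the first /b/ deletes. /biveoviibbeeb/ → biveoviibeeb.
Rule 4 (final devoicing): /b/ is a voiced stop in word-final position, so it devoices to [p]. /biveoviibeeb/ → biveoviibeep.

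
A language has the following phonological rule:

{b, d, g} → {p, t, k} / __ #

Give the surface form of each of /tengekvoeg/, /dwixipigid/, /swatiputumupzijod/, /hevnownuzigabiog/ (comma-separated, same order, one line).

tengekvoek, dwixipigit, swatiputumupzijot, hevnownuzigabiok

/tengekvoeg/: /g/ is a voiced stop in word-final position, so it devoices to [k]. → [tengekvoek].
/dwixipigid/: /d/ is a voiced stop in word-final position, so it devoices to [t]. → [dwixipigit].
/swatiputumupzijod/: /d/ is a voiced stop in word-final position, so it devoices to [t]. → [swatiputumupzijot].
/hevnownuzigabiog/: /g/ is a voiced stop in word-final position, so it devoices to [k]. → [hevnownuzigabiok].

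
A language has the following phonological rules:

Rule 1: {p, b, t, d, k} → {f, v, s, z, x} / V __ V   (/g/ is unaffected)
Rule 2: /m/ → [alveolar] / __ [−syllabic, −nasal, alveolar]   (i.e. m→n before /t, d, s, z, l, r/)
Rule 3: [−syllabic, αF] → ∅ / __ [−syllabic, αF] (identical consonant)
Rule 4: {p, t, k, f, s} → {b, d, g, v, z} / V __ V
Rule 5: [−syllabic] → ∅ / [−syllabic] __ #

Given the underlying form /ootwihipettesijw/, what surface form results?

Rule 1 (intervocalic spirantization): /p/ is a stop between vowels /i/ and /e/, so it spirantizes to the fricative [f]. /ootwihipettesijw/ → ootwihifettesijw.
Rule 2 (nasal place assimilation): no segment meets the environment; /ootwihifettesijw/ is unchanged.
Rule 3 (degemination): /tt/ is a geminate; the first /t/ deletes. /ootwihifettesijw/ → ootwihifetesijw.
Rule 4 (intervocalic voicing): /f/ is a voiceless obstruent between vowels /i/ and /e/, so it voices to [v]. /t/ is a voiceless obstruent between vowels /e/ and /e/, so it voices to [d]. /s/ is a voiceless obstruent between vowels /e/ and /i/, so it voices to [z]. /ootwihifetesijw/ → ootwihivedezijw.
Rule 5 (final cluster simplification): /w/ is the second consonant of a word-final cluster /jw/, so it deletes. /ootwihivedezijw/ → ootwihivedezij.

ootwihivedezij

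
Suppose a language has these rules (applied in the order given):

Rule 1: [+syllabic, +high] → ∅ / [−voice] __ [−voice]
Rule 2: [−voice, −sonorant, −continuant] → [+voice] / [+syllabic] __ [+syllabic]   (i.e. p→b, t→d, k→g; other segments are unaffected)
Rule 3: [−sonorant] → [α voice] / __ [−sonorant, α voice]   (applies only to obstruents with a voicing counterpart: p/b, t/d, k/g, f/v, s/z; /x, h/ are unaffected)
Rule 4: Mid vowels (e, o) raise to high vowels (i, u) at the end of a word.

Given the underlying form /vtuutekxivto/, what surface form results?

Rule 1 (high vowel syncope): no segment meets the environment; /vtuutekxivto/ is unchanged.
Rule 2 (intervocalic voicing): /t/ is a voiceless stop between vowels /u/ and /e/, so it voices to [d]. /vtuutekxivto/ → vtuudekxivto.
Rule 3 (regressive voicing assimilation): /v/ precedes the voiceless obstruent /t/, so it devoices to [f] by assimilation. /v/ precedes the voiceless obstruent /t/, so it devoices to [f] by assimilation. /vtuudekxivto/ → ftuudekxifto.
Rule 4 (final vowel raising): /o/ is a mid vowel in word-final position, so it raises to [u]. /ftuudekxifto/ → ftuudekxiftu.

ftuudekxiftu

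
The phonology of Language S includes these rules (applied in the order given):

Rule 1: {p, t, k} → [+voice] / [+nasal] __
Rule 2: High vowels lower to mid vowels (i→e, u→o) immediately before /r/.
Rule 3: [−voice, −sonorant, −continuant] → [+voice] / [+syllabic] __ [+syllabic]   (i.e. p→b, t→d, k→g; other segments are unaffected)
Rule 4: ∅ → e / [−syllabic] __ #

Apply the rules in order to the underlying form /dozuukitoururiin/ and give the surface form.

Rule 1 (post-nasal voicing): no segment meets the environment; /dozuukitoururiin/ is unchanged.
Rule 2 (pre-rhotic lowering): /u/ is a high vowel immediately before /r/, so it lowers to [o]. /u/ is a high vowel immediately before /r/, so it lowers to [o]. /dozuukitoururiin/ → dozuukitoororiin.
Rule 3 (intervocalic voicing): /k/ is a voiceless stop between vowels /u/ and /i/, so it voices to [g]. /t/ is a voiceless stop between vowels /i/ and /o/, so it voices to [d]. /dozuukitoororiin/ → dozuugidoororiin.
Rule 4 (final e-epenthesis): the form ends in the consonant /n/, so [e] is inserted word-finally. /dozuugidoororiin/ → dozuugidoororiine.

dozuugidoororiine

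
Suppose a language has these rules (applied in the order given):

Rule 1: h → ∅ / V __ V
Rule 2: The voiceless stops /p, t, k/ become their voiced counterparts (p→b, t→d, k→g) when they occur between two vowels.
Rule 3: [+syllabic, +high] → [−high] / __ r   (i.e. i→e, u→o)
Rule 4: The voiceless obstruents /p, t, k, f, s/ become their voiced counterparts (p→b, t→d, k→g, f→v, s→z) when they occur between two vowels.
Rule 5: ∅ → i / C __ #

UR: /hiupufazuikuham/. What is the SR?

hiubuvazuiguami

Rule 1 (intervocalic h-deletion): /h/ occurs between vowels /u/ and /a/, so it deletes. /hiupufazuikuham/ → hiupufazuikuam.
Rule 2 (intervocalic voicing): /p/ is a voiceless stop between vowels /u/ and /u/, so it voices to [b]. /k/ is a voiceless stop between vowels /i/ and /u/, so it voices to [g]. /hiupufazuikuam/ → hiubufazuiguam.
Rule 3 (pre-rhotic lowering): no segment meets the environment; /hiubufazuiguam/ is unchanged.
Rule 4 (intervocalic voicing): /f/ is a voiceless obstruent between vowels /u/ and /a/, so it voices to [v]. /hiubufazuiguam/ → hiubuvazuiguam.
Rule 5 (final i-epenthesis): the form ends in the consonant /m/, so [i] is inserted word-finally. /hiubuvazuiguam/ → hiubuvazuiguami.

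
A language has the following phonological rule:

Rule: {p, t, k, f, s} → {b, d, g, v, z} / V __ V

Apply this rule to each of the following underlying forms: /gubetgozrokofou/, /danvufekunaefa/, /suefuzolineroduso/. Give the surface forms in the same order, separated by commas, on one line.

/gubetgozrokofou/: /k/ is a voiceless obstruent between vowels /o/ and /o/, so it voices to [g]. /f/ is a voiceless obstruent between vowels /o/ and /o/, so it voices to [v]. → [gubetgozrogovou].
/danvufekunaefa/: /f/ is a voiceless obstruent between vowels /u/ and /e/, so it voices to [v]. /k/ is a voiceless obstruent between vowels /e/ and /u/, so it voices to [g]. /f/ is a voiceless obstruent between vowels /e/ and /a/, so it voices to [v]. → [danvuvegunaeva].
/suefuzolineroduso/: /f/ is a voiceless obstruent between vowels /e/ and /u/, so it voices to [v]. /s/ is a voiceless obstruent between vowels /u/ and /o/, so it voices to [z]. → [suevuzolineroduzo].

gubetgozrogovou, danvuvegunaeva, suevuzolineroduzo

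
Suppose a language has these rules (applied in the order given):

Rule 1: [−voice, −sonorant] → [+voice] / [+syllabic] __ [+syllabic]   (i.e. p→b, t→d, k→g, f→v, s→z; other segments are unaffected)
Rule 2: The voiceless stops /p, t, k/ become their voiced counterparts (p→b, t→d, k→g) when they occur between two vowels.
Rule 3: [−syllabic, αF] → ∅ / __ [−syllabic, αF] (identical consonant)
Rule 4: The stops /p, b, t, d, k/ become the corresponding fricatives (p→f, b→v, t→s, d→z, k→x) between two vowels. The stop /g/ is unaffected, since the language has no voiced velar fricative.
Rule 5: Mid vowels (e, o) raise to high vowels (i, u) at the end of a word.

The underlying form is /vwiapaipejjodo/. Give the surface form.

Rule 1 (intervocalic voicing): /p/ is a voiceless obstruent between vowels /a/ and /a/, so it voices to [b]. /p/ is a voiceless obstruent between vowels /i/ and /e/, so it voices to [b]. /vwiapaipejjodo/ → vwiabaibejjodo.
Rule 2 (intervocalic voicing): no segment meets the environment; /vwiabaibejjodo/ is unchanged.
Rule 3 (degemination): /jj/ is a geminate; the first /j/ deletes. /vwiabaibejjodo/ → vwiabaibejodo.
Rule 4 (intervocalic spirantization): /b/ is a stop between vowels /a/ and /a/, so it spirantizes to the fricative [v]. /b/ is a stop between vowels /i/ and /e/, so it spirantizes to the fricative [v]. /d/ is a stop between vowels /o/ and /o/, so it spirantizes to the fricative [z]. /vwiabaibejodo/ → vwiavaivejozo.
Rule 5 (final vowel raising): /o/ is a mid vowel in word-final position, so it raises to [u]. /vwiavaivejozo/ → vwiavaivejozu.

vwiavaivejozu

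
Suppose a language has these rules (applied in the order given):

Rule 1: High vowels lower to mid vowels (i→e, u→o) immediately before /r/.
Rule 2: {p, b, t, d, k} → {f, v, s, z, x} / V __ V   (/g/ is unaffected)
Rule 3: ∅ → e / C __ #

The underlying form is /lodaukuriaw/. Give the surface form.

Rule 1 (pre-rhotic lowering): /u/ is a high vowel immediately before /r/, so it lowers to [o]. /lodaukuriaw/ → lodaukoriaw.
Rule 2 (intervocalic spirantization): /d/ is a stop between vowels /o/ and /a/, so it spirantizes to the fricative [z]. /k/ is a stop between vowels /u/ and /o/, so it spirantizes to the fricative [x]. /lodaukoriaw/ → lozauxoriaw.
Rule 3 (final e-epenthesis): the form ends in the consonant /w/, so [e] is inserted word-finally. /lozauxoriaw/ → lozauxoriawe.

lozauxoriawe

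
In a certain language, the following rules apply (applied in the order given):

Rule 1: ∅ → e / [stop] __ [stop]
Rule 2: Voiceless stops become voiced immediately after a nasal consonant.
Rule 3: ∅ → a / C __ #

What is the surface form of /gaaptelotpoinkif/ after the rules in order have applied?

Rule 1 (stop-cluster e-epenthesis): /p/ and /t/ form a stop–stop cluster, so [e] is inserted between them. /t/ and /p/ form a stop–stop cluster, so [e] is inserted between them. /gaaptelotpoinkif/ → gaapetelotepoinkif.
Rule 2 (post-nasal voicing): /k/ is a voiceless stop immediately after the nasal /n/, so it voices to [g]. /gaapetelotepoinkif/ → gaapetelotepoingif.
Rule 3 (final a-epenthesis): the form ends in the consonant /f/, so [a] is inserted word-finally. /gaapetelotepoingif/ → gaapetelotepoingifa.

gaapetelotepoingifa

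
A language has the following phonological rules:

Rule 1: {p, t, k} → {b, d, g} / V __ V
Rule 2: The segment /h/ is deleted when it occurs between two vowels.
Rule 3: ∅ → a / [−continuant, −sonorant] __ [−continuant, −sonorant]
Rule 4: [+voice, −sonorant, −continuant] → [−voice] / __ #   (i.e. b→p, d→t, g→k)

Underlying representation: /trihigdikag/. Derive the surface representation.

Rule 1 (intervocalic voicing): /k/ is a voiceless stop between vowels /i/ and /a/, so it voices to [g]. /trihigdikag/ → trihigdigag.
Rule 2 (intervocalic h-deletion): /h/ occurs between vowels /i/ and /i/, so it deletes. /trihigdigag/ → triigdigag.
Rule 3 (stop-cluster a-epenthesis): /g/ and /d/ form a stop–stop cluster, so [a] is inserted between them. /triigdigag/ → triigadigag.
Rule 4 (final devoicing): /g/ is a voiced stop in word-final position, so it devoices to [k]. /triigadigag/ → triigadigak.

triigadigak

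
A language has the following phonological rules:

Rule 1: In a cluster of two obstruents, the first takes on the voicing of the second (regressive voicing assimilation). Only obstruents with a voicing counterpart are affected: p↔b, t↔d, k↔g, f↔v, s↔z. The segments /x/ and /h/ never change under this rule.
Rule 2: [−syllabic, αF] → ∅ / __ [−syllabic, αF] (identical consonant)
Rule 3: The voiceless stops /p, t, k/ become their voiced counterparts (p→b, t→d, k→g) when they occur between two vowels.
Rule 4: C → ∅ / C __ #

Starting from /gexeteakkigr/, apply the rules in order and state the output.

gexedeagig

Rule 1 (regressive voicing assimilation): no segment meets the environment; /gexeteakkigr/ is unchanged.
Rule 2 (degemination): /kk/ is a geminate; the first /k/ deletes. /gexeteakkigr/ → gexeteakigr.
Rule 3 (intervocalic voicing): /t/ is a voiceless stop between vowels /e/ and /e/, so it voices to [d]. /k/ is a voiceless stop between vowels /a/ and /i/, so it voices to [g]. /gexeteakigr/ → gexedeagigr.
Rule 4 (final cluster simplification): /r/ is the second consonant of a word-final cluster /gr/, so it deletes. /gexedeagigr/ → gexedeagig.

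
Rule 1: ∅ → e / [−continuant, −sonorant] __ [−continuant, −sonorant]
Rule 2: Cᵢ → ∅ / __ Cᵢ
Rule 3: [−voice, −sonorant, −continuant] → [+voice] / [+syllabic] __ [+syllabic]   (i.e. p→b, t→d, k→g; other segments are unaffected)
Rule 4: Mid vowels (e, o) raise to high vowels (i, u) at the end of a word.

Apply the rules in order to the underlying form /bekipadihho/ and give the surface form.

begibadihu

Rule 1 (stop-cluster e-epenthesis): no segment meets the environment; /bekipadihho/ is unchanged.
Rule 2 (degemination): /hh/ is a geminate; the first /h/ deletes. /bekipadihho/ → bekipadiho.
Rule 3 (intervocalic voicing): /k/ is a voiceless stop between vowels /e/ and /i/, so it voices to [g]. /p/ is a voiceless stop between vowels /i/ and /a/, so it voices to [b]. /bekipadiho/ → begibadiho.
Rule 4 (final vowel raising): /o/ is a mid vowel in word-final position, so it raises to [u]. /begibadiho/ → begibadihu.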